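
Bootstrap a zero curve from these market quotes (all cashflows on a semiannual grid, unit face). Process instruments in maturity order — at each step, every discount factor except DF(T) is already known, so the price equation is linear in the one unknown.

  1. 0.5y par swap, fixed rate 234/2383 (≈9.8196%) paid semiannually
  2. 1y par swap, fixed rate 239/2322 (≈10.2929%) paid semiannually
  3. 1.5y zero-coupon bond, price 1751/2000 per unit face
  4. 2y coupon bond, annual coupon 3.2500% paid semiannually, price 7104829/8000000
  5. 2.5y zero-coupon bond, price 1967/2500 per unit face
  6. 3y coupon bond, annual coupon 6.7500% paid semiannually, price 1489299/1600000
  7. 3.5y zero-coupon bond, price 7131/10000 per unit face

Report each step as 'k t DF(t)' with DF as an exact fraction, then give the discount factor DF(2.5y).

step 1 [0.5y] swap r/2=117/2383: DF=(1 − 117/2383·(0))/(1+117/2383) = 2383/2500 ≈ 0.953200
step 2 [1y] swap r/2=239/4644: DF=(1 − 239/4644·(0.953200))/(1+239/4644) = 2261/2500 ≈ 0.904400
step 3 [1.5y] zero: DF = P = 1751/2000 ≈ 0.875500
step 4 [2y] bond c/2=13/800: DF=(7104829/8000000 − 13/800·(0.953200+0.904400+0.875500))/(1+13/800) = 4151/5000 ≈ 0.830200
step 5 [2.5y] zero: DF = P = 1967/2500 ≈ 0.786800
step 6 [3y] bond c/2=27/800: DF=(1489299/1600000 − 27/800·(0.953200+0.904400+0.875500+0.830200+0.786800))/(1+27/800) = 474/625 ≈ 0.758400
step 7 [3.5y] zero: DF = P = 7131/10000 ≈ 0.713100

1 1/2 2383/2500
2 1 2261/2500
3 3/2 1751/2000
4 2 4151/5000
5 5/2 1967/2500
6 3 474/625
7 7/2 7131/10000
DF(2.5y) = 1967/2500 ≈ 0.786800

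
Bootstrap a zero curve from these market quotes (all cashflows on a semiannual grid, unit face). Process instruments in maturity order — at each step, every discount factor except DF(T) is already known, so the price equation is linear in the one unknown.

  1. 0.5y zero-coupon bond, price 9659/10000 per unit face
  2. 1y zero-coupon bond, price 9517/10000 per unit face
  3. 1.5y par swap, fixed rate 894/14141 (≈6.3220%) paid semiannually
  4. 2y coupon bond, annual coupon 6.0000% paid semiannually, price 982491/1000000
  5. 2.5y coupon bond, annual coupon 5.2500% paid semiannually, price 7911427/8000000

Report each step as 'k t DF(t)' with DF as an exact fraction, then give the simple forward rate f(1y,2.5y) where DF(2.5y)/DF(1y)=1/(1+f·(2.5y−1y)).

step 1 [0.5y] zero: DF = P = 9659/10000 ≈ 0.965900
step 2 [1y] zero: DF = P = 9517/10000 ≈ 0.951700
step 3 [1.5y] swap r/2=447/14141: DF=(1 − 447/14141·(0.965900+0.951700))/(1+447/14141) = 4553/5000 ≈ 0.910600
step 4 [2y] bond c/2=3/100: DF=(982491/1000000 − 3/100·(0.965900+0.951700+0.910600))/(1+3/100) = 1743/2000 ≈ 0.871500
step 5 [2.5y] bond c/2=21/800: DF=(7911427/8000000 − 21/800·(0.965900+0.951700+0.910600+0.871500))/(1+21/800) = 869/1000 ≈ 0.869000

1 1/2 9659/10000
2 1 9517/10000
3 3/2 4553/5000
4 2 1743/2000
5 5/2 869/1000
f(1y,2.5y) = ((9517/10000)/(869/1000) − 1)/(3/2) = 827/13035 ≈ 6.3445%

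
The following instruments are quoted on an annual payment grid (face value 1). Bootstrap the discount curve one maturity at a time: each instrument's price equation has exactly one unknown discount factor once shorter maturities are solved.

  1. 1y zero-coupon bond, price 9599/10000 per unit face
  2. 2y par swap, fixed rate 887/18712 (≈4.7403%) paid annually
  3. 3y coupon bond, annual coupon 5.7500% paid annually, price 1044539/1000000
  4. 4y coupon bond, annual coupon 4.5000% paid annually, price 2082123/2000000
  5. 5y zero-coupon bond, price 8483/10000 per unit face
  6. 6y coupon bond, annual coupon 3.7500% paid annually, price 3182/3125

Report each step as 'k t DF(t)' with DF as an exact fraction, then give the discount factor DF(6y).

1 1 9599/10000
2 2 9113/10000
3 3 443/500
4 4 351/400
5 5 8483/10000
6 6 4097/5000
DF(6y) = 4097/5000 ≈ 0.819400

step 1 [1y] zero: DF = P = 9599/10000 ≈ 0.959900
step 2 [2y] swap r/1=887/18712: DF=(1 − 887/18712·(0.959900))/(1+887/18712) = 9113/10000 ≈ 0.911300
step 3 [3y] bond c/1=23/400: DF=(1044539/1000000 − 23/400·(0.959900+0.911300))/(1+23/400) = 443/500 ≈ 0.886000
step 4 [4y] bond c/1=9/200: DF=(2082123/2000000 − 9/200·(0.959900+0.911300+0.886000))/(1+9/200) = 351/400 ≈ 0.877500
step 5 [5y] zero: DF = P = 8483/10000 ≈ 0.848300
step 6 [6y] bond c/1=3/80: DF=(3182/3125 − 3/80·(0.959900+0.911300+0.886000+0.877500+0.848300))/(1+3/80) = 4097/5000 ≈ 0.819400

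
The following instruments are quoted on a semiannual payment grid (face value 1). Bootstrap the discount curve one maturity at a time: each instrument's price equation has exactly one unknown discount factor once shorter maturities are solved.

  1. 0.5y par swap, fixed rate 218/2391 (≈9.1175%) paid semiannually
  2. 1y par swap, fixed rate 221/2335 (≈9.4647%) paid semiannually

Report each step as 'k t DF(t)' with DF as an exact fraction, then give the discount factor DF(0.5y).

1 1/2 2391/2500
2 1 2279/2500
DF(0.5y) = 2391/2500 ≈ 0.956400

step 1 [0.5y] swap r/2=109/2391: DF=(1 − 109/2391·(0))/(1+109/2391) = 2391/2500 ≈ 0.956400
step 2 [1y] swap r/2=221/4670: DF=(1 − 221/4670·(0.956400))/(1+221/4670) = 2279/2500 ≈ 0.911600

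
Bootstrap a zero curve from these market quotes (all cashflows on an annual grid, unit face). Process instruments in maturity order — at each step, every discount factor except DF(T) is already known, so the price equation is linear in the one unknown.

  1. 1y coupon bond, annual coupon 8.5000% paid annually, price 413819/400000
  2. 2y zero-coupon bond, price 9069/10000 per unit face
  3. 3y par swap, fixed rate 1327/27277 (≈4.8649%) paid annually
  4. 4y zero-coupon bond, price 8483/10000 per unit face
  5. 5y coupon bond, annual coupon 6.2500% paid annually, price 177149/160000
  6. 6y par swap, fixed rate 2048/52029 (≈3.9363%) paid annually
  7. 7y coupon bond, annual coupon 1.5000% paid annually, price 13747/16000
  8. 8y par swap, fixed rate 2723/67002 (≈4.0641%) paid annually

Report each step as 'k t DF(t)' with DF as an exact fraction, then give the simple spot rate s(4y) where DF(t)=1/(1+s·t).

1 1 1907/2000
2 2 9069/10000
3 3 8673/10000
4 4 8483/10000
5 5 8317/10000
6 6 497/625
7 7 481/625
8 8 7277/10000
s(4y) = (1/(8483/10000) − 1)/(4) = 1517/33932 ≈ 4.4707%

step 1 [1y] bond c/1=17/200: DF=(413819/400000 − 17/200·(0))/(1+17/200) = 1907/2000 ≈ 0.953500
step 2 [2y] zero: DF = P = 9069/10000 ≈ 0.906900
step 3 [3y] swap r/1=1327/27277: DF=(1 − 1327/27277·(0.953500+0.906900))/(1+1327/27277) = 8673/10000 ≈ 0.867300
step 4 [4y] zero: DF = P = 8483/10000 ≈ 0.848300
step 5 [5y] bond c/1=1/16: DF=(177149/160000 − 1/16·(0.953500+0.906900+0.867300+0.848300))/(1+1/16) = 8317/10000 ≈ 0.831700
step 6 [6y] swap r/1=2048/52029: DF=(1 − 2048/52029·(0.953500+0.906900+0.867300+0.848300+0.831700))/(1+2048/52029) = 497/625 ≈ 0.795200
step 7 [7y] bond c/1=3/200: DF=(13747/16000 − 3/200·(0.953500+0.906900+0.867300+0.848300+0.831700+0.795200))/(1+3/200) = 481/625 ≈ 0.769600
step 8 [8y] swap r/1=2723/67002: DF=(1 − 2723/67002·(0.953500+0.906900+0.867300+0.848300+0.831700+0.795200+0.769600))/(1+2723/67002) = 7277/10000 ≈ 0.727700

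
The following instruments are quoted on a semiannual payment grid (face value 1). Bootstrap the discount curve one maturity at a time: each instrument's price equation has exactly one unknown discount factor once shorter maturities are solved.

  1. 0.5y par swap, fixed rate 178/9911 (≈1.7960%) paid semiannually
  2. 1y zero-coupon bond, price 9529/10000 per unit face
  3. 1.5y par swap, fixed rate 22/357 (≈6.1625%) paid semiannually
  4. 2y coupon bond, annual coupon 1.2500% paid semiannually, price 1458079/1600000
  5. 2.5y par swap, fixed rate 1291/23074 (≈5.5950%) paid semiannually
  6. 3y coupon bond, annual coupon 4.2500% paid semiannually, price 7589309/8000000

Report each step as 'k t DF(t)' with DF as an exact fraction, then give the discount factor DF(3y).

step 1 [0.5y] swap r/2=89/9911: DF=(1 − 89/9911·(0))/(1+89/9911) = 9911/10000 ≈ 0.991100
step 2 [1y] zero: DF = P = 9529/10000 ≈ 0.952900
step 3 [1.5y] swap r/2=11/357: DF=(1 − 11/357·(0.991100+0.952900))/(1+11/357) = 114/125 ≈ 0.912000
step 4 [2y] bond c/2=1/160: DF=(1458079/1600000 − 1/160·(0.991100+0.952900+0.912000))/(1+1/160) = 8879/10000 ≈ 0.887900
step 5 [2.5y] swap r/2=1291/46148: DF=(1 − 1291/46148·(0.991100+0.952900+0.912000+0.887900))/(1+1291/46148) = 8709/10000 ≈ 0.870900
step 6 [3y] bond c/2=17/800: DF=(7589309/8000000 − 17/800·(0.991100+0.952900+0.912000+0.887900+0.870900))/(1+17/800) = 8329/10000 ≈ 0.832900

1 1/2 9911/10000
2 1 9529/10000
3 3/2 114/125
4 2 8879/10000
5 5/2 8709/10000
6 3 8329/10000
DF(3y) = 8329/10000 ≈ 0.832900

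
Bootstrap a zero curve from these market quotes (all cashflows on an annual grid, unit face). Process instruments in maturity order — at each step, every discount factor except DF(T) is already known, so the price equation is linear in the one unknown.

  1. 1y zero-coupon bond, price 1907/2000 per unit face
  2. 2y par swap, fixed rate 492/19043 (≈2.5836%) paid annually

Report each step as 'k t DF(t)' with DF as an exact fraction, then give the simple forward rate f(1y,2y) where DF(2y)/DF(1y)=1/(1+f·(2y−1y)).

1 1 1907/2000
2 2 2377/2500
f(1y,2y) = ((1907/2000)/(2377/2500) − 1)/(1) = 27/9508 ≈ 0.2840%

step 1 [1y] zero: DF = P = 1907/2000 ≈ 0.953500
step 2 [2y] swap r/1=492/19043: DF=(1 − 492/19043·(0.953500))/(1+492/19043) = 2377/2500 ≈ 0.950800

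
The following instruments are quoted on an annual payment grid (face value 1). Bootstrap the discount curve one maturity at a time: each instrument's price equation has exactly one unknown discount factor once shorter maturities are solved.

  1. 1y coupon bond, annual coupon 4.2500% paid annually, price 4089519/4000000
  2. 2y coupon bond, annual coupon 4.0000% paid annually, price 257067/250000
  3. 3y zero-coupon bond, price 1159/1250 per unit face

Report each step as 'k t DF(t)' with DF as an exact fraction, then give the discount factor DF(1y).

step 1 [1y] bond c/1=17/400: DF=(4089519/4000000 − 17/400·(0))/(1+17/400) = 9807/10000 ≈ 0.980700
step 2 [2y] bond c/1=1/25: DF=(257067/250000 − 1/25·(0.980700))/(1+1/25) = 951/1000 ≈ 0.951000
step 3 [3y] zero: DF = P = 1159/1250 ≈ 0.927200

1 1 9807/10000
2 2 951/1000
3 3 1159/1250
DF(1y) = 9807/10000 ≈ 0.980700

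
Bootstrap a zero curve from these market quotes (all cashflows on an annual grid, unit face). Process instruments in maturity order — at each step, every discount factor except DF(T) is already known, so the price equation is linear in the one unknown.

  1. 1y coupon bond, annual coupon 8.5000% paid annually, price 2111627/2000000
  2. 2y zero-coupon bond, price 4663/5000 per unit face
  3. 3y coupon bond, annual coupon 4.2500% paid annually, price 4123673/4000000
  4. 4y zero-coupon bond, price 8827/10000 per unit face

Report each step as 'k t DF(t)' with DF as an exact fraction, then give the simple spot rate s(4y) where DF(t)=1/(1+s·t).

1 1 9731/10000
2 2 4663/5000
3 3 1139/1250
4 4 8827/10000
s(4y) = (1/(8827/10000) − 1)/(4) = 1173/35308 ≈ 3.3222%

step 1 [1y] bond c/1=17/200: DF=(2111627/2000000 − 17/200·(0))/(1+17/200) = 9731/10000 ≈ 0.973100
step 2 [2y] zero: DF = P = 4663/5000 ≈ 0.932600
step 3 [3y] bond c/1=17/400: DF=(4123673/4000000 − 17/400·(0.973100+0.932600))/(1+17/400) = 1139/1250 ≈ 0.911200
step 4 [4y] zero: DF = P = 8827/10000 ≈ 0.882700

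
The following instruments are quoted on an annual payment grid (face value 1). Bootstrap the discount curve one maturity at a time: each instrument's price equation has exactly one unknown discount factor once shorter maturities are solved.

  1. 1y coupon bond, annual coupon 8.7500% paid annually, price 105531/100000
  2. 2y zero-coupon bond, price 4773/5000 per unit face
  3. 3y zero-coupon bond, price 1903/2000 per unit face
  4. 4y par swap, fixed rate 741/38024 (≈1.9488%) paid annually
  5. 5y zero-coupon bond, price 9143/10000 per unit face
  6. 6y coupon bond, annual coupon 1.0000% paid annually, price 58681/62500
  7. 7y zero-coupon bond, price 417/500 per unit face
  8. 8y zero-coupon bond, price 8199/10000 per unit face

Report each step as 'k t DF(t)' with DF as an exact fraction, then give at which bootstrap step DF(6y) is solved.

step 1 [1y] bond c/1=7/80: DF=(105531/100000 − 7/80·(0))/(1+7/80) = 1213/1250 ≈ 0.970400
step 2 [2y] zero: DF = P = 4773/5000 ≈ 0.954600
step 3 [3y] zero: DF = P = 1903/2000 ≈ 0.951500
step 4 [4y] swap r/1=741/38024: DF=(1 − 741/38024·(0.970400+0.954600+0.951500))/(1+741/38024) = 9259/10000 ≈ 0.925900
step 5 [5y] zero: DF = P = 9143/10000 ≈ 0.914300
step 6 [6y] bond c/1=1/100: DF=(58681/62500 − 1/100·(0.970400+0.954600+0.951500+0.925900+0.914300))/(1+1/100) = 8829/10000 ≈ 0.882900
step 7 [7y] zero: DF = P = 417/500 ≈ 0.834000
step 8 [8y] zero: DF = P = 8199/10000 ≈ 0.819900

1 1 1213/1250
2 2 4773/5000
3 3 1903/2000
4 4 9259/10000
5 5 9143/10000
6 6 8829/10000
7 7 417/500
8 8 8199/10000
DF(6y) is solved at step 6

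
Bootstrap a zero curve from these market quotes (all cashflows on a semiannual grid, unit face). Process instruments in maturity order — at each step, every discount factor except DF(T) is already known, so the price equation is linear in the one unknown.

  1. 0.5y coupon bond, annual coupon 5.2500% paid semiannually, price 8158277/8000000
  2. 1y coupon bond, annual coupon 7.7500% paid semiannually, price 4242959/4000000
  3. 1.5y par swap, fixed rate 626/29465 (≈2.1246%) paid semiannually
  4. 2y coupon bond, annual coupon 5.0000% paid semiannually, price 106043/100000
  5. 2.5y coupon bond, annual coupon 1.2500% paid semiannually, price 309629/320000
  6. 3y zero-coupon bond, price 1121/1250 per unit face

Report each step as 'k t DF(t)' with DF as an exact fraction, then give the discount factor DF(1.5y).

1 1/2 9937/10000
2 1 9841/10000
3 3/2 9687/10000
4 2 9627/10000
5 5/2 9373/10000
6 3 1121/1250
DF(1.5y) = 9687/10000 ≈ 0.968700

step 1 [0.5y] bond c/2=21/800: DF=(8158277/8000000 − 21/800·(0))/(1+21/800) = 9937/10000 ≈ 0.993700
step 2 [1y] bond c/2=31/800: DF=(4242959/4000000 − 31/800·(0.993700))/(1+31/800) = 9841/10000 ≈ 0.984100
step 3 [1.5y] swap r/2=313/29465: DF=(1 − 313/29465·(0.993700+0.984100))/(1+313/29465) = 9687/10000 ≈ 0.968700
step 4 [2y] bond c/2=1/40: DF=(106043/100000 − 1/40·(0.993700+0.984100+0.968700))/(1+1/40) = 9627/10000 ≈ 0.962700
step 5 [2.5y] bond c/2=1/160: DF=(309629/320000 − 1/160·(0.993700+0.984100+0.968700+0.962700))/(1+1/160) = 9373/10000 ≈ 0.937300
step 6 [3y] zero: DF = P = 1121/1250 ≈ 0.896800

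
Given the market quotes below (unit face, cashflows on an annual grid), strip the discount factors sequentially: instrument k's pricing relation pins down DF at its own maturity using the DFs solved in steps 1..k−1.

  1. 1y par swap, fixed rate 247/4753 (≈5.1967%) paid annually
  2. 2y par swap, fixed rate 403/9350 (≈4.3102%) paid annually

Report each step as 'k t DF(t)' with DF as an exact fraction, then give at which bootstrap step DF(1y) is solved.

1 1 4753/5000
2 2 4597/5000
DF(1y) is solved at step 1

step 1 [1y] swap r/1=247/4753: DF=(1 − 247/4753·(0))/(1+247/4753) = 4753/5000 ≈ 0.950600
step 2 [2y] swap r/1=403/9350: DF=(1 − 403/9350·(0.950600))/(1+403/9350) = 4597/5000 ≈ 0.919400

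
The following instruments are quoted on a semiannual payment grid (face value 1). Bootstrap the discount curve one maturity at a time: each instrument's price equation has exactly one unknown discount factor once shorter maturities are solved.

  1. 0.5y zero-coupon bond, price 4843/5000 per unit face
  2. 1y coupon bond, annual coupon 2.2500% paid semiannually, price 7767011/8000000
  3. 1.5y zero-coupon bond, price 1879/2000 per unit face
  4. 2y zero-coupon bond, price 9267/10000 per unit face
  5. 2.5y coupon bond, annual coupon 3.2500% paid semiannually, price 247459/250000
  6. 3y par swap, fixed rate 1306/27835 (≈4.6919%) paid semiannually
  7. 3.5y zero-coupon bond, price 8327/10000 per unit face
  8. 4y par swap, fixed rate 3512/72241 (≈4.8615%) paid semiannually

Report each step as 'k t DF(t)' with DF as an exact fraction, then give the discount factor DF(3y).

1 1/2 4843/5000
2 1 9493/10000
3 3/2 1879/2000
4 2 9267/10000
5 5/2 1827/2000
6 3 4347/5000
7 7/2 8327/10000
8 4 2061/2500
DF(3y) = 4347/5000 ≈ 0.869400

step 1 [0.5y] zero: DF = P = 4843/5000 ≈ 0.968600
step 2 [1y] bond c/2=9/800: DF=(7767011/8000000 − 9/800·(0.968600))/(1+9/800) = 9493/10000 ≈ 0.949300
step 3 [1.5y] zero: DF = P = 1879/2000 ≈ 0.939500
step 4 [2y] zero: DF = P = 9267/10000 ≈ 0.926700
step 5 [2.5y] bond c/2=13/800: DF=(247459/250000 − 13/800·(0.968600+0.949300+0.939500+0.926700))/(1+13/800) = 1827/2000 ≈ 0.913500
step 6 [3y] swap r/2=653/27835: DF=(1 − 653/27835·(0.968600+0.949300+0.939500+0.926700+0.913500))/(1+653/27835) = 4347/5000 ≈ 0.869400
step 7 [3.5y] zero: DF = P = 8327/10000 ≈ 0.832700
step 8 [4y] swap r/2=1756/72241: DF=(1 − 1756/72241·(0.968600+0.949300+0.939500+0.926700+0.913500+0.869400+0.832700))/(1+1756/72241) = 2061/2500 ≈ 0.824400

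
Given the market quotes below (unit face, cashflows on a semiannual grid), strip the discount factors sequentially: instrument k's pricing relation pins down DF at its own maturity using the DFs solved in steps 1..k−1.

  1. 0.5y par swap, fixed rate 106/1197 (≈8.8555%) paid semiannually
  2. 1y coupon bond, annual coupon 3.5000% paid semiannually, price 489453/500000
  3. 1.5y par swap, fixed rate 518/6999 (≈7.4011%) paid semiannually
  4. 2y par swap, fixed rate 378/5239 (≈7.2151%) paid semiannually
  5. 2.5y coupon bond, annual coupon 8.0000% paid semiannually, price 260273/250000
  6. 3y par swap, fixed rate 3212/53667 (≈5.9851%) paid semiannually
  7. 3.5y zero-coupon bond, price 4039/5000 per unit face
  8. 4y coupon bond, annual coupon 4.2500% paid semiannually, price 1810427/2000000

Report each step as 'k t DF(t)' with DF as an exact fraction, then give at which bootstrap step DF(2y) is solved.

1 1/2 1197/1250
2 1 591/625
3 3/2 2241/2500
4 2 8677/10000
5 5/2 43/50
6 3 4197/5000
7 7/2 4039/5000
8 4 7579/10000
DF(2y) is solved at step 4

step 1 [0.5y] swap r/2=53/1197: DF=(1 − 53/1197·(0))/(1+53/1197) = 1197/1250 ≈ 0.957600
step 2 [1y] bond c/2=7/400: DF=(489453/500000 − 7/400·(0.957600))/(1+7/400) = 591/625 ≈ 0.945600
step 3 [1.5y] swap r/2=259/6999: DF=(1 − 259/6999·(0.957600+0.945600))/(1+259/6999) = 2241/2500 ≈ 0.896400
step 4 [2y] swap r/2=189/5239: DF=(1 − 189/5239·(0.957600+0.945600+0.896400))/(1+189/5239) = 8677/10000 ≈ 0.867700
step 5 [2.5y] bond c/2=1/25: DF=(260273/250000 − 1/25·(0.957600+0.945600+0.896400+0.867700))/(1+1/25) = 43/50 ≈ 0.860000
step 6 [3y] swap r/2=1606/53667: DF=(1 − 1606/53667·(0.957600+0.945600+0.896400+0.867700+0.860000))/(1+1606/53667) = 4197/5000 ≈ 0.839400
step 7 [3.5y] zero: DF = P = 4039/5000 ≈ 0.807800
step 8 [4y] bond c/2=17/800: DF=(1810427/2000000 − 17/800·(0.957600+0.945600+0.896400+0.867700+0.860000+0.839400+0.807800))/(1+17/800) = 7579/10000 ≈ 0.757900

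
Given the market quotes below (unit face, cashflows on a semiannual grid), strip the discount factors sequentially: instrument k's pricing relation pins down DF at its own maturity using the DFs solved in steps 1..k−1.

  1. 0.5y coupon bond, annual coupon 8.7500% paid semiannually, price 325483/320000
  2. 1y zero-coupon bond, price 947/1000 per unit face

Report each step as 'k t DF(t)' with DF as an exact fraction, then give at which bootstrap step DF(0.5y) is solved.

step 1 [0.5y] bond c/2=7/160: DF=(325483/320000 − 7/160·(0))/(1+7/160) = 1949/2000 ≈ 0.974500
step 2 [1y] zero: DF = P = 947/1000 ≈ 0.947000

1 1/2 1949/2000
2 1 947/1000
DF(0.5y) is solved at step 1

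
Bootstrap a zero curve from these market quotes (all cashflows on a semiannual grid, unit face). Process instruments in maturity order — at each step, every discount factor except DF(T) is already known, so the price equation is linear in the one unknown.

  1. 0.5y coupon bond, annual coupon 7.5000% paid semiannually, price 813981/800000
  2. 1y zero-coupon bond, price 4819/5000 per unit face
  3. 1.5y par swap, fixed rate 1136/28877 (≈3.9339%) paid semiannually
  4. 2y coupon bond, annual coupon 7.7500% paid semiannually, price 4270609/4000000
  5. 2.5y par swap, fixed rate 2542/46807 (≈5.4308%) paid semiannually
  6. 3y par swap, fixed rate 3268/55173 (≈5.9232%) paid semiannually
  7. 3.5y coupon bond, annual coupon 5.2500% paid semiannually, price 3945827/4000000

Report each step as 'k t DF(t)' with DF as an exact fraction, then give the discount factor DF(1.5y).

1 1/2 9807/10000
2 1 4819/5000
3 3/2 1179/1250
4 2 9201/10000
5 5/2 8729/10000
6 3 4183/5000
7 7/2 8201/10000
DF(1.5y) = 1179/1250 ≈ 0.943200

step 1 [0.5y] bond c/2=3/80: DF=(813981/800000 − 3/80·(0))/(1+3/80) = 9807/10000 ≈ 0.980700
step 2 [1y] zero: DF = P = 4819/5000 ≈ 0.963800
step 3 [1.5y] swap r/2=568/28877: DF=(1 − 568/28877·(0.980700+0.963800))/(1+568/28877) = 1179/1250 ≈ 0.943200
step 4 [2y] bond c/2=31/800: DF=(4270609/4000000 − 31/800·(0.980700+0.963800+0.943200))/(1+31/800) = 9201/10000 ≈ 0.920100
step 5 [2.5y] swap r/2=1271/46807: DF=(1 − 1271/46807·(0.980700+0.963800+0.943200+0.920100))/(1+1271/46807) = 8729/10000 ≈ 0.872900
step 6 [3y] swap r/2=1634/55173: DF=(1 − 1634/55173·(0.980700+0.963800+0.943200+0.920100+0.872900))/(1+1634/55173) = 4183/5000 ≈ 0.836600
step 7 [3.5y] bond c/2=21/800: DF=(3945827/4000000 − 21/800·(0.980700+0.963800+0.943200+0.920100+0.872900+0.836600))/(1+21/800) = 8201/10000 ≈ 0.820100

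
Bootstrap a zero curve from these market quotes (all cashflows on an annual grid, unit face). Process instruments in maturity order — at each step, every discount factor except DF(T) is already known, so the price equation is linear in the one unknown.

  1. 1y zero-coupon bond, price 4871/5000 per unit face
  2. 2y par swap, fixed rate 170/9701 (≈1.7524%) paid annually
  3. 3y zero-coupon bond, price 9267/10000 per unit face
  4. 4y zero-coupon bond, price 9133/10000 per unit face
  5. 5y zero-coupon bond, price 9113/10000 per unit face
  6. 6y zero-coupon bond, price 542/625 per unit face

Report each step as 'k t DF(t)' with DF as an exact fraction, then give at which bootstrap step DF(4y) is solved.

step 1 [1y] zero: DF = P = 4871/5000 ≈ 0.974200
step 2 [2y] swap r/1=170/9701: DF=(1 − 170/9701·(0.974200))/(1+170/9701) = 483/500 ≈ 0.966000
step 3 [3y] zero: DF = P = 9267/10000 ≈ 0.926700
step 4 [4y] zero: DF = P = 9133/10000 ≈ 0.913300
step 5 [5y] zero: DF = P = 9113/10000 ≈ 0.911300
step 6 [6y] zero: DF = P = 542/625 ≈ 0.867200

1 1 4871/5000
2 2 483/500
3 3 9267/10000
4 4 9133/10000
5 5 9113/10000
6 6 542/625
DF(4y) is solved at step 4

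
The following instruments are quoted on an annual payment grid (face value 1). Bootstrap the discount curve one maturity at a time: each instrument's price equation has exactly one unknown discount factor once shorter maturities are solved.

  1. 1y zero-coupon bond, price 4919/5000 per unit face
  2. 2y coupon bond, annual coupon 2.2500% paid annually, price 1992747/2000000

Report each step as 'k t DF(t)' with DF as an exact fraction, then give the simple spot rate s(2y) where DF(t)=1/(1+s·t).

step 1 [1y] zero: DF = P = 4919/5000 ≈ 0.983800
step 2 [2y] bond c/1=9/400: DF=(1992747/2000000 − 9/400·(0.983800))/(1+9/400) = 1191/1250 ≈ 0.952800

1 1 4919/5000
2 2 1191/1250
s(2y) = (1/(1191/1250) − 1)/(2) = 59/2382 ≈ 2.4769%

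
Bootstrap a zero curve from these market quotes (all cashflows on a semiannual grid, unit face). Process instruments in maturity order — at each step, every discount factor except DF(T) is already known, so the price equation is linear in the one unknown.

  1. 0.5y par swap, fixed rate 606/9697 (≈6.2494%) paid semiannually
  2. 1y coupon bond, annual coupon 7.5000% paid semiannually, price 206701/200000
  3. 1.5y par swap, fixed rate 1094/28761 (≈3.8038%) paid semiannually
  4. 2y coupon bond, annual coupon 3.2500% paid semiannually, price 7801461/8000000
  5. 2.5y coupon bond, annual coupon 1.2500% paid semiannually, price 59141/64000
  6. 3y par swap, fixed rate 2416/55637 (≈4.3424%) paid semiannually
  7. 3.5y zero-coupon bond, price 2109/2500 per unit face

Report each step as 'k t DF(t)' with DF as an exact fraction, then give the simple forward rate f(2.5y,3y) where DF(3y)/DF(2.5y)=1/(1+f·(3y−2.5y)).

step 1 [0.5y] swap r/2=303/9697: DF=(1 − 303/9697·(0))/(1+303/9697) = 9697/10000 ≈ 0.969700
step 2 [1y] bond c/2=3/80: DF=(206701/200000 − 3/80·(0.969700))/(1+3/80) = 9611/10000 ≈ 0.961100
step 3 [1.5y] swap r/2=547/28761: DF=(1 − 547/28761·(0.969700+0.961100))/(1+547/28761) = 9453/10000 ≈ 0.945300
step 4 [2y] bond c/2=13/800: DF=(7801461/8000000 − 13/800·(0.969700+0.961100+0.945300))/(1+13/800) = 571/625 ≈ 0.913600
step 5 [2.5y] bond c/2=1/160: DF=(59141/64000 − 1/160·(0.969700+0.961100+0.945300+0.913600))/(1+1/160) = 2237/2500 ≈ 0.894800
step 6 [3y] swap r/2=1208/55637: DF=(1 − 1208/55637·(0.969700+0.961100+0.945300+0.913600+0.894800))/(1+1208/55637) = 1099/1250 ≈ 0.879200
step 7 [3.5y] zero: DF = P = 2109/2500 ≈ 0.843600

1 1/2 9697/10000
2 1 9611/10000
3 3/2 9453/10000
4 2 571/625
5 5/2 2237/2500
6 3 1099/1250
7 7/2 2109/2500
f(2.5y,3y) = ((2237/2500)/(1099/1250) − 1)/(1/2) = 39/1099 ≈ 3.5487%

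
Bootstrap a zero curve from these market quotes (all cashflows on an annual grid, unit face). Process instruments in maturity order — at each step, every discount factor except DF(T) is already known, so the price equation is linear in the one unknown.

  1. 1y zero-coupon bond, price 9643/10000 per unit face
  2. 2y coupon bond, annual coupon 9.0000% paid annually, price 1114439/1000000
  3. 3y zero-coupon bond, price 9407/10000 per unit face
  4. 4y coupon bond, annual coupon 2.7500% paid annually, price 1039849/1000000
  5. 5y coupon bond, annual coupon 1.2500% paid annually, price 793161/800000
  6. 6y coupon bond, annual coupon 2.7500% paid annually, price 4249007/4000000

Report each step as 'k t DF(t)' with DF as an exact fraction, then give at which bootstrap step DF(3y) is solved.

step 1 [1y] zero: DF = P = 9643/10000 ≈ 0.964300
step 2 [2y] bond c/1=9/100: DF=(1114439/1000000 − 9/100·(0.964300))/(1+9/100) = 2357/2500 ≈ 0.942800
step 3 [3y] zero: DF = P = 9407/10000 ≈ 0.940700
step 4 [4y] bond c/1=11/400: DF=(1039849/1000000 − 11/400·(0.964300+0.942800+0.940700))/(1+11/400) = 4679/5000 ≈ 0.935800
step 5 [5y] bond c/1=1/80: DF=(793161/800000 − 1/80·(0.964300+0.942800+0.940700+0.935800))/(1+1/80) = 373/400 ≈ 0.932500
step 6 [6y] bond c/1=11/400: DF=(4249007/4000000 − 11/400·(0.964300+0.942800+0.940700+0.935800+0.932500))/(1+11/400) = 2269/2500 ≈ 0.907600

1 1 9643/10000
2 2 2357/2500
3 3 9407/10000
4 4 4679/5000
5 5 373/400
6 6 2269/2500
DF(3y) is solved at step 3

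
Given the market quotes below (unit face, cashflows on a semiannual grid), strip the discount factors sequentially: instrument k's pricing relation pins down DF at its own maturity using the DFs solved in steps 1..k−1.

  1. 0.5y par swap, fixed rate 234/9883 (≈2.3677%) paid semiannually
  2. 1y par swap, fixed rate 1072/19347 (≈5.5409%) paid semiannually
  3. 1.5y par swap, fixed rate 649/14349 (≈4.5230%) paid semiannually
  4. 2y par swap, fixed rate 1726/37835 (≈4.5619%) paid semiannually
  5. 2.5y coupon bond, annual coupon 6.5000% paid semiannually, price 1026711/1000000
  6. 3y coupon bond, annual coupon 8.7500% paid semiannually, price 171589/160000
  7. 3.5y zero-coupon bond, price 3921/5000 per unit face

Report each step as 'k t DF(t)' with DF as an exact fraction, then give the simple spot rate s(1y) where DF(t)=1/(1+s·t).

step 1 [0.5y] swap r/2=117/9883: DF=(1 − 117/9883·(0))/(1+117/9883) = 9883/10000 ≈ 0.988300
step 2 [1y] swap r/2=536/19347: DF=(1 − 536/19347·(0.988300))/(1+536/19347) = 1183/1250 ≈ 0.946400
step 3 [1.5y] swap r/2=649/28698: DF=(1 − 649/28698·(0.988300+0.946400))/(1+649/28698) = 9351/10000 ≈ 0.935100
step 4 [2y] swap r/2=863/37835: DF=(1 − 863/37835·(0.988300+0.946400+0.935100))/(1+863/37835) = 9137/10000 ≈ 0.913700
step 5 [2.5y] bond c/2=13/400: DF=(1026711/1000000 − 13/400·(0.988300+0.946400+0.935100+0.913700))/(1+13/400) = 8753/10000 ≈ 0.875300
step 6 [3y] bond c/2=7/160: DF=(171589/160000 − 7/160·(0.988300+0.946400+0.935100+0.913700+0.875300))/(1+7/160) = 4161/5000 ≈ 0.832200
step 7 [3.5y] zero: DF = P = 3921/5000 ≈ 0.784200

1 1/2 9883/10000
2 1 1183/1250
3 3/2 9351/10000
4 2 9137/10000
5 5/2 8753/10000
6 3 4161/5000
7 7/2 3921/5000
s(1y) = (1/(1183/1250) − 1)/(1) = 67/1183 ≈ 5.6636%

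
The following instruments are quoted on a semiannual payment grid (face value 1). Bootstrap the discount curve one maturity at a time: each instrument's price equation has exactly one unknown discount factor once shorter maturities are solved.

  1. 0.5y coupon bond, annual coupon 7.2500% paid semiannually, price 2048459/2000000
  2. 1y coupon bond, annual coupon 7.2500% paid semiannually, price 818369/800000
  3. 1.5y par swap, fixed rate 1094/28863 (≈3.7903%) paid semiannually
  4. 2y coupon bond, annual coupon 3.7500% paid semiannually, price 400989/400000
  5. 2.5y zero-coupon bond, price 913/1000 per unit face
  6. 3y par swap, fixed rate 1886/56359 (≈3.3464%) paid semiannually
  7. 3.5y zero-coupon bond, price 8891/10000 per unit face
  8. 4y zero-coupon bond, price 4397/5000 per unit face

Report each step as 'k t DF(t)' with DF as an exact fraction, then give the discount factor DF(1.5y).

1 1/2 2471/2500
2 1 4763/5000
3 3/2 9453/10000
4 2 9309/10000
5 5/2 913/1000
6 3 9057/10000
7 7/2 8891/10000
8 4 4397/5000
DF(1.5y) = 9453/10000 ≈ 0.945300

step 1 [0.5y] bond c/2=29/800: DF=(2048459/2000000 − 29/800·(0))/(1+29/800) = 2471/2500 ≈ 0.988400
step 2 [1y] bond c/2=29/800: DF=(818369/800000 − 29/800·(0.988400))/(1+29/800) = 4763/5000 ≈ 0.952600
step 3 [1.5y] swap r/2=547/28863: DF=(1 − 547/28863·(0.988400+0.952600))/(1+547/28863) = 9453/10000 ≈ 0.945300
step 4 [2y] bond c/2=3/160: DF=(400989/400000 − 3/160·(0.988400+0.952600+0.945300))/(1+3/160) = 9309/10000 ≈ 0.930900
step 5 [2.5y] zero: DF = P = 913/1000 ≈ 0.913000
step 6 [3y] swap r/2=943/56359: DF=(1 − 943/56359·(0.988400+0.952600+0.945300+0.930900+0.913000))/(1+943/56359) = 9057/10000 ≈ 0.905700
step 7 [3.5y] zero: DF = P = 8891/10000 ≈ 0.889100
step 8 [4y] zero: DF = P = 4397/5000 ≈ 0.879400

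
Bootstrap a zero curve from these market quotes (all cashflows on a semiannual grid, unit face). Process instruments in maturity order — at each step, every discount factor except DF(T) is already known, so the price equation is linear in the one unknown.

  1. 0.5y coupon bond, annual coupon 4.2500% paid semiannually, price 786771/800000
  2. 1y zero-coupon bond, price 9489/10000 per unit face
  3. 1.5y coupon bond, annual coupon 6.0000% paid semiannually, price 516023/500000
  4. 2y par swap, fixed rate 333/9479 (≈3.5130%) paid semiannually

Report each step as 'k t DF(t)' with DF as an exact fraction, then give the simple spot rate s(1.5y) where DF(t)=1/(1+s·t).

1 1/2 963/1000
2 1 9489/10000
3 3/2 9463/10000
4 2 4667/5000
s(1.5y) = (1/(9463/10000) − 1)/(3/2) = 358/9463 ≈ 3.7832%

step 1 [0.5y] bond c/2=17/800: DF=(786771/800000 − 17/800·(0))/(1+17/800) = 963/1000 ≈ 0.963000
step 2 [1y] zero: DF = P = 9489/10000 ≈ 0.948900
step 3 [1.5y] bond c/2=3/100: DF=(516023/500000 − 3/100·(0.963000+0.948900))/(1+3/100) = 9463/10000 ≈ 0.946300
step 4 [2y] swap r/2=333/18958: DF=(1 − 333/18958·(0.963000+0.948900+0.946300))/(1+333/18958) = 4667/5000 ≈ 0.933400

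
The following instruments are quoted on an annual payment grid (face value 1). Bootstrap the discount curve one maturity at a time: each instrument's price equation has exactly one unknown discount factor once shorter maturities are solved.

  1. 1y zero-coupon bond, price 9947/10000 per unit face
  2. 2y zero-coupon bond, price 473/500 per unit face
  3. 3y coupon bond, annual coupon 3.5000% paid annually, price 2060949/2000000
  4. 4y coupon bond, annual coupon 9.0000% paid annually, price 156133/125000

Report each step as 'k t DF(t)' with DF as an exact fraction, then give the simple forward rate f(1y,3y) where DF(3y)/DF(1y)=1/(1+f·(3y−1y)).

step 1 [1y] zero: DF = P = 9947/10000 ≈ 0.994700
step 2 [2y] zero: DF = P = 473/500 ≈ 0.946000
step 3 [3y] bond c/1=7/200: DF=(2060949/2000000 − 7/200·(0.994700+0.946000))/(1+7/200) = 93/100 ≈ 0.930000
step 4 [4y] bond c/1=9/100: DF=(156133/125000 − 9/100·(0.994700+0.946000+0.930000))/(1+9/100) = 9089/10000 ≈ 0.908900

1 1 9947/10000
2 2 473/500
3 3 93/100
4 4 9089/10000
f(1y,3y) = ((9947/10000)/(93/100) − 1)/(2) = 647/18600 ≈ 3.4785%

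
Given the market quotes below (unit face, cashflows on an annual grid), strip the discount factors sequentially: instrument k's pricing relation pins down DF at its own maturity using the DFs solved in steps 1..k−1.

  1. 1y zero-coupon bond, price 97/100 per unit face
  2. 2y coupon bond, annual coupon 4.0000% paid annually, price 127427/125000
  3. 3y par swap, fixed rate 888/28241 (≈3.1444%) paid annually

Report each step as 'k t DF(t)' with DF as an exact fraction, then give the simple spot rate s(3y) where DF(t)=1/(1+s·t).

1 1 97/100
2 2 9429/10000
3 3 1139/1250
s(3y) = (1/(1139/1250) − 1)/(3) = 37/1139 ≈ 3.2485%

step 1 [1y] zero: DF = P = 97/100 ≈ 0.970000
step 2 [2y] bond c/1=1/25: DF=(127427/125000 − 1/25·(0.970000))/(1+1/25) = 9429/10000 ≈ 0.942900
step 3 [3y] swap r/1=888/28241: DF=(1 − 888/28241·(0.970000+0.942900))/(1+888/28241) = 1139/1250 ≈ 0.911200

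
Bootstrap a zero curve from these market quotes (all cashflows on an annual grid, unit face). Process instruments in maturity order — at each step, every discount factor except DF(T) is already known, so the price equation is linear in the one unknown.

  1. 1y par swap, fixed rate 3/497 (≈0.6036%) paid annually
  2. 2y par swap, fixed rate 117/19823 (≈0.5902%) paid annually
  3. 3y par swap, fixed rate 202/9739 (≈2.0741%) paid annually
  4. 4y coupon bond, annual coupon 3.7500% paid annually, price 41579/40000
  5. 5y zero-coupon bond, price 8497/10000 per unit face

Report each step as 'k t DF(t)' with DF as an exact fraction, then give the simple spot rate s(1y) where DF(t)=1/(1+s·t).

step 1 [1y] swap r/1=3/497: DF=(1 − 3/497·(0))/(1+3/497) = 497/500 ≈ 0.994000
step 2 [2y] swap r/1=117/19823: DF=(1 − 117/19823·(0.994000))/(1+117/19823) = 9883/10000 ≈ 0.988300
step 3 [3y] swap r/1=202/9739: DF=(1 − 202/9739·(0.994000+0.988300))/(1+202/9739) = 4697/5000 ≈ 0.939400
step 4 [4y] bond c/1=3/80: DF=(41579/40000 − 3/80·(0.994000+0.988300+0.939400))/(1+3/80) = 8963/10000 ≈ 0.896300
step 5 [5y] zero: DF = P = 8497/10000 ≈ 0.849700

1 1 497/500
2 2 9883/10000
3 3 4697/5000
4 4 8963/10000
5 5 8497/10000
s(1y) = (1/(497/500) − 1)/(1) = 3/497 ≈ 0.6036%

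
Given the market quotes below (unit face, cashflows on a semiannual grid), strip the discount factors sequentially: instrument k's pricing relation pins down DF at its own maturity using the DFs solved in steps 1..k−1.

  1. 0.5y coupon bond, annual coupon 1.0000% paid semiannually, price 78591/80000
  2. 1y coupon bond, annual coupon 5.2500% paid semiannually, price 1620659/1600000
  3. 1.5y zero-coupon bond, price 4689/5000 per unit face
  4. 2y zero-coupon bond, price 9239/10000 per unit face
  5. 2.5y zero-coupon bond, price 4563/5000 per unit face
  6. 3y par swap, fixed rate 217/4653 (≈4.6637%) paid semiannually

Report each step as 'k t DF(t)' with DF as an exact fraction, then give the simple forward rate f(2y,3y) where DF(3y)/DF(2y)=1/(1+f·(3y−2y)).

step 1 [0.5y] bond c/2=1/200: DF=(78591/80000 − 1/200·(0))/(1+1/200) = 391/400 ≈ 0.977500
step 2 [1y] bond c/2=21/800: DF=(1620659/1600000 − 21/800·(0.977500))/(1+21/800) = 481/500 ≈ 0.962000
step 3 [1.5y] zero: DF = P = 4689/5000 ≈ 0.937800
step 4 [2y] zero: DF = P = 9239/10000 ≈ 0.923900
step 5 [2.5y] zero: DF = P = 4563/5000 ≈ 0.912600
step 6 [3y] swap r/2=217/9306: DF=(1 − 217/9306·(0.977500+0.962000+0.937800+0.923900+0.912600))/(1+217/9306) = 4349/5000 ≈ 0.869800

1 1/2 391/400
2 1 481/500
3 3/2 4689/5000
4 2 9239/10000
5 5/2 4563/5000
6 3 4349/5000
f(2y,3y) = ((9239/10000)/(4349/5000) − 1)/(1) = 541/8698 ≈ 6.2198%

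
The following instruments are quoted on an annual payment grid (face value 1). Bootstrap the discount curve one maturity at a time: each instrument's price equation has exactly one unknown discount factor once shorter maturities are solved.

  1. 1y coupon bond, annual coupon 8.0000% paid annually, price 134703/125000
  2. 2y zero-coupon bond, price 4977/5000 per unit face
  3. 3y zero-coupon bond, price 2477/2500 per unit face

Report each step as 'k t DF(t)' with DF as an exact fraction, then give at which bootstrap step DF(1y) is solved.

step 1 [1y] bond c/1=2/25: DF=(134703/125000 − 2/25·(0))/(1+2/25) = 4989/5000 ≈ 0.997800
step 2 [2y] zero: DF = P = 4977/5000 ≈ 0.995400
step 3 [3y] zero: DF = P = 2477/2500 ≈ 0.990800

1 1 4989/5000
2 2 4977/5000
3 3 2477/2500
DF(1y) is solved at step 1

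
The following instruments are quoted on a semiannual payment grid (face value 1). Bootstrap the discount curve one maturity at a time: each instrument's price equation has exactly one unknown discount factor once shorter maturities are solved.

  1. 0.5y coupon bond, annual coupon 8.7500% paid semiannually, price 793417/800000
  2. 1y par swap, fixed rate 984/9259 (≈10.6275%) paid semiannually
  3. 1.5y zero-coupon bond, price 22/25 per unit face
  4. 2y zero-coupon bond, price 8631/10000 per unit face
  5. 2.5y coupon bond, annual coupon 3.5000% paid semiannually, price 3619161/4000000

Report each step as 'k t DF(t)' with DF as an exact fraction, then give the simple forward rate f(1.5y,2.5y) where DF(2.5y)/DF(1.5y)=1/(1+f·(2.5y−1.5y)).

step 1 [0.5y] bond c/2=7/160: DF=(793417/800000 − 7/160·(0))/(1+7/160) = 4751/5000 ≈ 0.950200
step 2 [1y] swap r/2=492/9259: DF=(1 − 492/9259·(0.950200))/(1+492/9259) = 1127/1250 ≈ 0.901600
step 3 [1.5y] zero: DF = P = 22/25 ≈ 0.880000
step 4 [2y] zero: DF = P = 8631/10000 ≈ 0.863100
step 5 [2.5y] bond c/2=7/400: DF=(3619161/4000000 − 7/400·(0.950200+0.901600+0.880000+0.863100))/(1+7/400) = 4137/5000 ≈ 0.827400

1 1/2 4751/5000
2 1 1127/1250
3 3/2 22/25
4 2 8631/10000
5 5/2 4137/5000
f(1.5y,2.5y) = ((22/25)/(4137/5000) − 1)/(1) = 263/4137 ≈ 6.3573%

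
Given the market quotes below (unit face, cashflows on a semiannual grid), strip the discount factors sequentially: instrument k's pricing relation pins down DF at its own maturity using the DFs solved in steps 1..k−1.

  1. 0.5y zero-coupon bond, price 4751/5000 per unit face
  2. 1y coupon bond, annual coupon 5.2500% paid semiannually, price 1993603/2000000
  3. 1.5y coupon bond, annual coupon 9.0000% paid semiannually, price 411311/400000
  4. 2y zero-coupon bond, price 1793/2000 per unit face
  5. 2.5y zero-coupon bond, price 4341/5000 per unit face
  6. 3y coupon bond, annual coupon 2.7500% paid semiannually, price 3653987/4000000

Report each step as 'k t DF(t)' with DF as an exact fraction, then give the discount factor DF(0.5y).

1 1/2 4751/5000
2 1 947/1000
3 3/2 9023/10000
4 2 1793/2000
5 5/2 4341/5000
6 3 1049/1250
DF(0.5y) = 4751/5000 ≈ 0.950200

step 1 [0.5y] zero: DF = P = 4751/5000 ≈ 0.950200
step 2 [1y] bond c/2=21/800: DF=(1993603/2000000 − 21/800·(0.950200))/(1+21/800) = 947/1000 ≈ 0.947000
step 3 [1.5y] bond c/2=9/200: DF=(411311/400000 − 9/200·(0.950200+0.947000))/(1+9/200) = 9023/10000 ≈ 0.902300
step 4 [2y] zero: DF = P = 1793/2000 ≈ 0.896500
step 5 [2.5y] zero: DF = P = 4341/5000 ≈ 0.868200
step 6 [3y] bond c/2=11/800: DF=(3653987/4000000 − 11/800·(0.950200+0.947000+0.902300+0.896500+0.868200))/(1+11/800) = 1049/1250 ≈ 0.839200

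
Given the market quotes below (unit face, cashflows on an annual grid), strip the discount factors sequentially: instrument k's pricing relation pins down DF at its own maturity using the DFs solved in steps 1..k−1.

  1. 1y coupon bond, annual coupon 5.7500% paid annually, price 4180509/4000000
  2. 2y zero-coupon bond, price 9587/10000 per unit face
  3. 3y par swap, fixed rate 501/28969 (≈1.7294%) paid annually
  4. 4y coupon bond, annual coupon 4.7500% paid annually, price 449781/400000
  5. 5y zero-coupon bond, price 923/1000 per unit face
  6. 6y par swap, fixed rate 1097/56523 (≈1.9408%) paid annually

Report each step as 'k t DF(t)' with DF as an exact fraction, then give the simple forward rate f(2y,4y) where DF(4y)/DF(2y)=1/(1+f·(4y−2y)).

1 1 9883/10000
2 2 9587/10000
3 3 9499/10000
4 4 9421/10000
5 5 923/1000
6 6 8903/10000
f(2y,4y) = ((9587/10000)/(9421/10000) − 1)/(2) = 83/9421 ≈ 0.8810%

step 1 [1y] bond c/1=23/400: DF=(4180509/4000000 − 23/400·(0))/(1+23/400) = 9883/10000 ≈ 0.988300
step 2 [2y] zero: DF = P = 9587/10000 ≈ 0.958700
step 3 [3y] swap r/1=501/28969: DF=(1 − 501/28969·(0.988300+0.958700))/(1+501/28969) = 9499/10000 ≈ 0.949900
step 4 [4y] bond c/1=19/400: DF=(449781/400000 − 19/400·(0.988300+0.958700+0.949900))/(1+19/400) = 9421/10000 ≈ 0.942100
step 5 [5y] zero: DF = P = 923/1000 ≈ 0.923000
step 6 [6y] swap r/1=1097/56523: DF=(1 − 1097/56523·(0.988300+0.958700+0.949900+0.942100+0.923000))/(1+1097/56523) = 8903/10000 ≈ 0.890300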